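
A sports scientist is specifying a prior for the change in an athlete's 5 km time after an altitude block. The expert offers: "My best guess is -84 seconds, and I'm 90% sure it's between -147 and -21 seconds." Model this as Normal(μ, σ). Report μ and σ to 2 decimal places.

μ = -84.00, σ = 38.30

A symmetric 90% interval runs μ ± z·σ with z = 1.645.
Half-width = 63, so σ = 63/1.645 = 38.30.
μ is the stated best guess, -84.00.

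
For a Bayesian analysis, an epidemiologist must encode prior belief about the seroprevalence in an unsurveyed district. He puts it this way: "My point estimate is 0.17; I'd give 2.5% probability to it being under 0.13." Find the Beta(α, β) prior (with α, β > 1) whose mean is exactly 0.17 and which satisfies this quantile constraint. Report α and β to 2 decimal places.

With mean 0.17 fixed, write α = 0.17s, β = 0.83s where s = α+β.
Need P(θ < 0.13) = 0.025 under Beta(0.17s, 0.83s). Normal approximation: (q−m)/√(m(1−m)/s) ≈ z_{0.025} = -1.96, so s ≈ 0.17·0.83·(-1.96)²/(0.13−0.17)² = 338.8.
At s = 338.8: P(θ<0.13) ≈ 0.019. Adjusting to match 0.025 gives s ≈ 304.56.
So α = 0.17·304.56 ≈ 51.77, β = 0.83·304.56 ≈ 252.78.

α ≈ 51.77, β ≈ 252.78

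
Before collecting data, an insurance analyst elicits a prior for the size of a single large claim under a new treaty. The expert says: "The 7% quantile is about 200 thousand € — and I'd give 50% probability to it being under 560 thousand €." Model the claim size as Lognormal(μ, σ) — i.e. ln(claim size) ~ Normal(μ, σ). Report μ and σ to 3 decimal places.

μ ≈ 6.328, σ ≈ 0.698

If T ~ Lognormal(μ,σ) then ln T ~ Normal(μ,σ), so the p-quantile of ln T is μ + z_p·σ.
ln(200) = 5.298 and ln(560) = 6.328; z_{0.07} = -1.476, z_{0.5} = 0.
σ = (6.328 − 5.298)/(0 − (-1.476)) = 0.698.
μ = 5.298 − (-1.476)·0.698 = 6.328.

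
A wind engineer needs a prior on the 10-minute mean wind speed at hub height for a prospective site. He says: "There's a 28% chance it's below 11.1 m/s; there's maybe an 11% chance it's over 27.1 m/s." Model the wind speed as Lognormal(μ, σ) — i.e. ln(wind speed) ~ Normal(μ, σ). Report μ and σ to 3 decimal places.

If T ~ Lognormal(μ,σ) then ln T ~ Normal(μ,σ), so the p-quantile of ln T is μ + z_p·σ.
ln(11.1) = 2.407 and ln(27.1) = 3.3; z_{0.28} = -0.5828, z_{0.89} = 1.227.
σ = (3.3 − 2.407)/(1.227 − (-0.5828)) = 0.493.
μ = 2.407 − (-0.5828)·0.493 = 2.694.

μ ≈ 2.694, σ ≈ 0.493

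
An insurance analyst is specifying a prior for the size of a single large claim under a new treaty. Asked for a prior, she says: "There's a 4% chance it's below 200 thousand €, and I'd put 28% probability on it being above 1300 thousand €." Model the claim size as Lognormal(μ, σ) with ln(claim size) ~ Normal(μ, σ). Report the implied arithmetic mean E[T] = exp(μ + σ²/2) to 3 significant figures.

E[T] ≈ 1120 thousand €

If T ~ Lognormal(μ,σ) then ln T ~ Normal(μ,σ), so the p-quantile of ln T is μ + z_p·σ.
ln(200) = 5.298 and ln(1300) = 7.17; z_{0.04} = -1.751, z_{0.72} = 0.5828.
σ = (7.17 − 5.298)/(0.5828 − (-1.751)) = 0.802.
μ = 5.298 − (-1.751)·0.802 = 6.703.
E[T] = exp(μ + σ²/2) = exp(6.703 + 0.3217) = 1120 thousand €.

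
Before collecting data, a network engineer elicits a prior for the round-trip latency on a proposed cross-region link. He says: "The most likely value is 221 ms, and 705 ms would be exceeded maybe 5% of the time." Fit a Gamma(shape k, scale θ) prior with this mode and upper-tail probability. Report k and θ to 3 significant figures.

k ≈ 2.95, θ ≈ 113

Gamma(k,θ) with k>1 has mode (k−1)θ, so θ = 221/(k−1).
Need P(X < 705) = 0.95 with θ tied to k this way. Start at k = 2, θ = 221: P(X<705) ≈ 0.827.
Too low — raise k to concentrate. Iterating converges to k ≈ 2.95.
Then θ = 221/(2.95−1) ≈ 113.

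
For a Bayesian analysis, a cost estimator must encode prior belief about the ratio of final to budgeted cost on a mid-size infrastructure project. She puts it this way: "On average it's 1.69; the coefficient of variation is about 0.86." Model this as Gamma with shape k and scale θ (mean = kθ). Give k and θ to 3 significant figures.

For Gamma(k, scale θ): mean = kθ, variance = kθ², so CV = 1/√k.
CV = 0.86, hence k = 1/CV² = 1.35.
Then θ = mean/k = 1.69/1.35 = 1.25.

k ≈ 1.35, θ ≈ 1.25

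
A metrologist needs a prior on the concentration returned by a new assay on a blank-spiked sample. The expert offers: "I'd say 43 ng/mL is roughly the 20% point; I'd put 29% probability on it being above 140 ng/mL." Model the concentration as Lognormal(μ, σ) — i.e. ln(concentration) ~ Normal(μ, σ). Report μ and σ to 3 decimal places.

μ ≈ 4.473, σ ≈ 0.846

If T ~ Lognormal(μ,σ) then ln T ~ Normal(μ,σ), so the p-quantile of ln T is μ + z_p·σ.
ln(43) = 3.761 and ln(140) = 4.942; z_{0.2} = -0.8416, z_{0.71} = 0.5534.
σ = (4.942 − 3.761)/(0.5534 − (-0.8416)) = 0.846.
μ = 3.761 − (-0.8416)·0.846 = 4.473.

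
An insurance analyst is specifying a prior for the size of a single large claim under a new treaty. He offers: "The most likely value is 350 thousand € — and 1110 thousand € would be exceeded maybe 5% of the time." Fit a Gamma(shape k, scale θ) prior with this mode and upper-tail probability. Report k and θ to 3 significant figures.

Gamma(k,θ) with k>1 has mode (k−1)θ, so θ = 350/(k−1).
Need P(X < 1110) = 0.95 with θ tied to k this way. Start at k = 2, θ = 350: P(X<1110) ≈ 0.825.
Too low — raise k to concentrate. Iterating converges to k ≈ 2.97.
Then θ = 350/(2.97−1) ≈ 177.

k ≈ 2.97, θ ≈ 177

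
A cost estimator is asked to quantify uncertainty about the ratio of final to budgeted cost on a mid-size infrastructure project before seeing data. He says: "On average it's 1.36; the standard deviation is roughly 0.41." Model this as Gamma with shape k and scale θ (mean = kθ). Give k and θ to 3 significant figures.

k ≈ 11, θ ≈ 0.124

For Gamma(k, scale θ): mean = kθ, variance = kθ², so CV = 1/√k.
CV = SD/mean = 0.41/1.36 = 0.3015, hence k = 1/CV² = 11.
Then θ = mean/k = 1.36/11 = 0.124.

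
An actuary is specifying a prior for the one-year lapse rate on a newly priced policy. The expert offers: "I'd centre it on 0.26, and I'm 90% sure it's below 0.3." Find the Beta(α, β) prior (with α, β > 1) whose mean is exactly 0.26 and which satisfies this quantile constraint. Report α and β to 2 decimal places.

With mean 0.26 fixed, write α = 0.26s, β = 0.74s where s = α+β.
Need P(θ < 0.3) = 0.9 under Beta(0.26s, 0.74s). Normal approximation: (q−m)/√(m(1−m)/s) ≈ z_{0.9} = 1.28, so s ≈ 0.26·0.74·(1.28)²/(0.3−0.26)² = 197.5.
At s = 197.5: P(θ<0.3) ≈ 0.898. Adjusting to match 0.9 gives s ≈ 201.97.
So α = 0.26·201.97 ≈ 52.51, β = 0.74·201.97 ≈ 149.46.

α ≈ 52.51, β ≈ 149.46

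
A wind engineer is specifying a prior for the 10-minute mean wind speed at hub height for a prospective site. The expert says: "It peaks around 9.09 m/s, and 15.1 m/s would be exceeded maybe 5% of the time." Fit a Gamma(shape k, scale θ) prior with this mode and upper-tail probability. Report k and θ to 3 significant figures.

k ≈ 11.8, θ ≈ 0.838

Gamma(k,θ) with k>1 has mode (k−1)θ, so θ = 9.09/(k−1).
Need P(X < 15.1) = 0.95 with θ tied to k this way. Start at k = 2, θ = 9.09: P(X<15.1) ≈ 0.495.
Too low — raise k to concentrate. Iterating converges to k ≈ 11.8.
Then θ = 9.09/(11.8−1) ≈ 0.838.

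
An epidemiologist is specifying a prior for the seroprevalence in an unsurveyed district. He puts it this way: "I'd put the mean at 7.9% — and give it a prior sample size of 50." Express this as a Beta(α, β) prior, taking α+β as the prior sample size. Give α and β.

Under the effective-sample-size interpretation, Beta(α, β) has prior mean α/(α+β) and prior sample size α+β.
So α+β = 50 and α/(α+β) = 0.079, giving α = 0.079·50 = 3.95 and β = 50 − 3.95 = 46.05.

α = 3.95, β = 46.05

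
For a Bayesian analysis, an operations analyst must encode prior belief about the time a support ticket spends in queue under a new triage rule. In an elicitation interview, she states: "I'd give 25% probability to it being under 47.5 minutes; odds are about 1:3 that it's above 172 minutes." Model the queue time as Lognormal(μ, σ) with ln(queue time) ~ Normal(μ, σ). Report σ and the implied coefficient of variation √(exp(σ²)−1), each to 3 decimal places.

σ ≈ 0.954, CV ≈ 1.218

If T ~ Lognormal(μ,σ) then ln T ~ Normal(μ,σ), so the p-quantile of ln T is μ + z_p·σ.
ln(47.5) = 3.861 and ln(172) = 5.147; z_{0.25} = -0.6745, z_{0.75} = 0.6745.
σ = (5.147 − 3.861)/(0.6745 − (-0.6745)) = 0.954.
μ = 3.861 − (-0.6745)·0.954 = 4.504.
CV = √(exp(σ²)−1) = √(exp(0.9099)−1) = 1.218.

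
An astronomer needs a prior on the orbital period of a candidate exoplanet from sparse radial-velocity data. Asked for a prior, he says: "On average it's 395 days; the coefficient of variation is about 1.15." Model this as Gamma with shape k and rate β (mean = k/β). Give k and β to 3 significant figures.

k ≈ 0.756, β ≈ 0.00191

For Gamma(k, rate β): mean = k/β, variance = k/β², so CV = 1/√k.
CV = 1.15, hence k = 1/CV² = 0.756.
Then β = k/mean = 0.756/395 = 0.00191.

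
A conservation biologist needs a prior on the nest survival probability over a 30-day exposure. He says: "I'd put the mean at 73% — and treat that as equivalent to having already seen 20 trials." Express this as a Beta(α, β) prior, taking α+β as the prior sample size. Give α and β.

α = 14.6, β = 5.4

Under the effective-sample-size interpretation, Beta(α, β) has prior mean α/(α+β) and prior sample size α+β.
So α+β = 20 and α/(α+β) = 0.73, giving α = 0.73·20 = 14.6 and β = 20 − 14.6 = 5.4.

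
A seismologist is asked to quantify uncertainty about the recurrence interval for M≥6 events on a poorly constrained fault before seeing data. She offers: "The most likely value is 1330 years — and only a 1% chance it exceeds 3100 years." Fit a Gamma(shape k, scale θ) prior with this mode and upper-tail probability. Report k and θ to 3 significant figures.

k ≈ 7.65, θ ≈ 200

Gamma(k,θ) with k>1 has mode (k−1)θ, so θ = 1330/(k−1).
Need P(X < 3100) = 0.99 with θ tied to k this way. Start at k = 2, θ = 1330: P(X<3100) ≈ 0.676.
Too low — raise k to concentrate. Iterating converges to k ≈ 7.65.
Then θ = 1330/(7.65−1) ≈ 200.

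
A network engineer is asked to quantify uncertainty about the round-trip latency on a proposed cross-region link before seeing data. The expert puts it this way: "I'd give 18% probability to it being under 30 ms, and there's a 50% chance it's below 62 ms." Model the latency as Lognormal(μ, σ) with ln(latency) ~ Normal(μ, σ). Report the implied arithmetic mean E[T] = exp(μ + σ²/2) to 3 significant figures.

E[T] ≈ 84.9 ms

If T ~ Lognormal(μ,σ) then ln T ~ Normal(μ,σ), so the p-quantile of ln T is μ + z_p·σ.
ln(30) = 3.401 and ln(62) = 4.127; z_{0.18} = -0.9154, z_{0.5} = 0.
σ = (4.127 − 3.401)/(0 − (-0.9154)) = 0.793.
μ = 3.401 − (-0.9154)·0.793 = 4.127.
E[T] = exp(μ + σ²/2) = exp(4.127 + 0.3145) = 84.9 ms.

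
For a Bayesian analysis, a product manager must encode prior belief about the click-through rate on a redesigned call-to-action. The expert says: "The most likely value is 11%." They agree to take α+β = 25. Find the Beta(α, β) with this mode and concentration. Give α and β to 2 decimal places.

α = 3.53, β = 21.47

For α,β > 1 the Beta mode is (α−1)/(α+β−2). With α+β = 25, the mode is (α−1)/23.
Set (α−1)/23 = 0.11 → α = 1 + 0.11·23 = 3.53.
β = 25 − α = 21.47.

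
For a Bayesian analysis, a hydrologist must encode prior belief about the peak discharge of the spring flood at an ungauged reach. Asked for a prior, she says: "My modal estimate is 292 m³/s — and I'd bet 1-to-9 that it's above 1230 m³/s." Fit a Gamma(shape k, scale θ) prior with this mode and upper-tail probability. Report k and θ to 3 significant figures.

k ≈ 1.88, θ ≈ 331

Gamma(k,θ) with k>1 has mode (k−1)θ, so θ = 292/(k−1).
Need P(X < 1230) = 0.9 with θ tied to k this way. Start at k = 2, θ = 292: P(X<1230) ≈ 0.923.
Too high — lower k to spread out. Iterating converges to k ≈ 1.88.
Then θ = 292/(1.88−1) ≈ 331.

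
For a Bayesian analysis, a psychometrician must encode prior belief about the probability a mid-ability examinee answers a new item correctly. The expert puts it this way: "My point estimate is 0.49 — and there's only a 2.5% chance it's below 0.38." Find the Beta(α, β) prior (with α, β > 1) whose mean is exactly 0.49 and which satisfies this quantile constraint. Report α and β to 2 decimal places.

With mean 0.49 fixed, write α = 0.49s, β = 0.51s where s = α+β.
Need P(θ < 0.38) = 0.025 under Beta(0.49s, 0.51s). Normal approximation: (q−m)/√(m(1−m)/s) ≈ z_{0.025} = -1.96, so s ≈ 0.49·0.51·(-1.96)²/(0.38−0.49)² = 79.3.
At s = 79.3: P(θ<0.38) ≈ 0.024. Adjusting to match 0.025 gives s ≈ 77.55.
So α = 0.49·77.55 ≈ 38.00, β = 0.51·77.55 ≈ 39.55.

α ≈ 38.00, β ≈ 39.55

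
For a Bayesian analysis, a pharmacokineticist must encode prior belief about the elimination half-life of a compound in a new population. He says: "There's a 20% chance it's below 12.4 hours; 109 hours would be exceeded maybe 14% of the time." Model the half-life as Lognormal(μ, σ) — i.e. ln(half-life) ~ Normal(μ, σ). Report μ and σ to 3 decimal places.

If T ~ Lognormal(μ,σ) then ln T ~ Normal(μ,σ), so the p-quantile of ln T is μ + z_p·σ.
ln(12.4) = 2.518 and ln(109) = 4.691; z_{0.2} = -0.8416, z_{0.86} = 1.08.
σ = (4.691 − 2.518)/(1.08 − (-0.8416)) = 1.131.
μ = 2.518 − (-0.8416)·1.131 = 3.470.

μ ≈ 3.470, σ ≈ 1.131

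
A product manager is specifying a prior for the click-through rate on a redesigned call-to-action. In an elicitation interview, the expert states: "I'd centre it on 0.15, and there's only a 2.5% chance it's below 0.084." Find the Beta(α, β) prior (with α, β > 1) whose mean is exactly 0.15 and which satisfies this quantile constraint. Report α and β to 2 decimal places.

α ≈ 13.30, β ≈ 75.36

With mean 0.15 fixed, write α = 0.15s, β = 0.85s where s = α+β.
Need P(θ < 0.084) = 0.025 under Beta(0.15s, 0.85s). Normal approximation: (q−m)/√(m(1−m)/s) ≈ z_{0.025} = -1.96, so s ≈ 0.15·0.85·(-1.96)²/(0.084−0.15)² = 112.4.
At s = 112.4: P(θ<0.084) ≈ 0.013. Adjusting to match 0.025 gives s ≈ 88.66.
So α = 0.15·88.66 ≈ 13.30, β = 0.85·88.66 ≈ 75.36.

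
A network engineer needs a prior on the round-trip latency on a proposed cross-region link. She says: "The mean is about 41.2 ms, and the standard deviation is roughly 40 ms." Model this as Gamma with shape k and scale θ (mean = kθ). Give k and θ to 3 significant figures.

k ≈ 1.06, θ ≈ 38.8

For Gamma(k, scale θ): mean = kθ, variance = kθ², so CV = 1/√k.
CV = SD/mean = 40/41.2 = 0.9709, hence k = 1/CV² = 1.06.
Then θ = mean/k = 41.2/1.06 = 38.8.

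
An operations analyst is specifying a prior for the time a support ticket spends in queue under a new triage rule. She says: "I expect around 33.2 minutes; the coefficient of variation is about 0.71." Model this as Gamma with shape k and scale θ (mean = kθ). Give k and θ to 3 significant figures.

For Gamma(k, scale θ): mean = kθ, variance = kθ², so CV = 1/√k.
CV = 0.71, hence k = 1/CV² = 1.98.
Then θ = mean/k = 33.2/1.98 = 16.7.

k ≈ 1.98, θ ≈ 16.7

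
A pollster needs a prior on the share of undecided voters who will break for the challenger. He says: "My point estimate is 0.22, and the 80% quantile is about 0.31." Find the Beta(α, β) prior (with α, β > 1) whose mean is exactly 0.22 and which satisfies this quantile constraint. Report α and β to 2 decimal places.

α ≈ 2.93, β ≈ 10.38

With mean 0.22 fixed, write α = 0.22s, β = 0.78s where s = α+β.
Need P(θ < 0.31) = 0.8 under Beta(0.22s, 0.78s). Normal approximation: (q−m)/√(m(1−m)/s) ≈ z_{0.8} = 0.842, so s ≈ 0.22·0.78·(0.842)²/(0.31−0.22)² = 15.0.
At s = 15.0: P(θ<0.31) ≈ 0.811. Adjusting to match 0.8 gives s ≈ 13.31.
So α = 0.22·13.31 ≈ 2.93, β = 0.78·13.31 ≈ 10.38.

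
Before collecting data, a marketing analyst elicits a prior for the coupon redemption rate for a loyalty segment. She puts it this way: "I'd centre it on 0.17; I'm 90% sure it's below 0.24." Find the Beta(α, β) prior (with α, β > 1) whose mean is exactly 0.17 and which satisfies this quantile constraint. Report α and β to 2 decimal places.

With mean 0.17 fixed, write α = 0.17s, β = 0.83s where s = α+β.
Need P(θ < 0.24) = 0.9 under Beta(0.17s, 0.83s). Normal approximation: (q−m)/√(m(1−m)/s) ≈ z_{0.9} = 1.28, so s ≈ 0.17·0.83·(1.28)²/(0.24−0.17)² = 47.3.
At s = 47.3: P(θ<0.24) ≈ 0.894. Adjusting to match 0.9 gives s ≈ 50.18.
So α = 0.17·50.18 ≈ 8.53, β = 0.83·50.18 ≈ 41.65.

α ≈ 8.53, β ≈ 41.65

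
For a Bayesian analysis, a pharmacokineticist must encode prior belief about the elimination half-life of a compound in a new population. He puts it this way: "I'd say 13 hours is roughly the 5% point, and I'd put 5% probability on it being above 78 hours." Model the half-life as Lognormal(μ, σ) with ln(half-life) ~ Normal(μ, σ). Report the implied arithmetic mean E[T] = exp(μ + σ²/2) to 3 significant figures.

If T ~ Lognormal(μ,σ) then ln T ~ Normal(μ,σ), so the p-quantile of ln T is μ + z_p·σ.
ln(13) = 2.565 and ln(78) = 4.357; z_{0.05} = -1.645, z_{0.95} = 1.645.
σ = (4.357 − 2.565)/(1.645 − (-1.645)) = 0.545.
μ = 2.565 − (-1.645)·0.545 = 3.461.
E[T] = exp(μ + σ²/2) = exp(3.461 + 0.1483) = 36.9 hours.

E[T] ≈ 36.9 hours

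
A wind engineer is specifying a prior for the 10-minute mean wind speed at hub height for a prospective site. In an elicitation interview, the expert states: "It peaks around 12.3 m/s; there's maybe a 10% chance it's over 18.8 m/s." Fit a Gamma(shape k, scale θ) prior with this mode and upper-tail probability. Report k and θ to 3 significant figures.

k ≈ 11.4, θ ≈ 1.19

Gamma(k,θ) with k>1 has mode (k−1)θ, so θ = 12.3/(k−1).
Need P(X < 18.8) = 0.9 with θ tied to k this way. Start at k = 2, θ = 12.3: P(X<18.8) ≈ 0.452.
Too low — raise k to concentrate. Iterating converges to k ≈ 11.4.
Then θ = 12.3/(11.4−1) ≈ 1.19.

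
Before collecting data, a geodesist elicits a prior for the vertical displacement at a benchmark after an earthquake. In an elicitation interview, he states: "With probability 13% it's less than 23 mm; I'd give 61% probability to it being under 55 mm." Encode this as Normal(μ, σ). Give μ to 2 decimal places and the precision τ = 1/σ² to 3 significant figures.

The p-quantile of Normal(μ,σ) is μ + z_p·σ, with z_{0.13} = -1.126 and z_{0.61} = 0.2793.
Eliminate σ: μ = (z₂·x₁ − z₁·x₂)/(z₂ − z₁) = (0.2793·23 − (-1.126)·55)/1.406 = 48.64.
Then σ = (x₂ − x₁)/(z₂ − z₁) = (55 − 23)/1.406 = 22.76.
Precision τ = 1/σ² = 1/22.76² = 0.00193.

μ = 48.64, τ = 0.00193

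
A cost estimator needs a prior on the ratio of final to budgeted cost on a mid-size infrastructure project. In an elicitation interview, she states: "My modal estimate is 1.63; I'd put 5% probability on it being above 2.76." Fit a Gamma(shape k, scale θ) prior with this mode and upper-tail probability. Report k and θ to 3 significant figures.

k ≈ 11.1, θ ≈ 0.162

Gamma(k,θ) with k>1 has mode (k−1)θ, so θ = 1.63/(k−1).
Need P(X < 2.76) = 0.95 with θ tied to k this way. Start at k = 2, θ = 1.63: P(X<2.76) ≈ 0.505.
Too low — raise k to concentrate. Iterating converges to k ≈ 11.1.
Then θ = 1.63/(11.1−1) ≈ 0.162.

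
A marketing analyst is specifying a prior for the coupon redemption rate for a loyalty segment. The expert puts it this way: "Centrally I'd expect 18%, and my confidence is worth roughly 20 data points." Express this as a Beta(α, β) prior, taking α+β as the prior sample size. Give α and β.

Under the effective-sample-size interpretation, Beta(α, β) has prior mean α/(α+β) and prior sample size α+β.
So α+β = 20 and α/(α+β) = 0.18, giving α = 0.18·20 = 3.6 and β = 20 − 3.6 = 16.4.

α = 3.6, β = 16.4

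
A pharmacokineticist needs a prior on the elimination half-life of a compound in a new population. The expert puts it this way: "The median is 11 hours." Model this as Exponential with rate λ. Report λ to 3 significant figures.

Exponential median = ln 2 / λ, so λ = ln 2 / 11.0 = 0.063.

λ ≈ 0.063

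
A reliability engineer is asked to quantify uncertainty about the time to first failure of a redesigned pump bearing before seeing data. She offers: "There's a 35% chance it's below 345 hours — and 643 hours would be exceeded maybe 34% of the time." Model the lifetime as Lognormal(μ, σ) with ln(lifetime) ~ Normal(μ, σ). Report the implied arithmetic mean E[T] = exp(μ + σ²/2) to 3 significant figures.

E[T] ≈ 632 hours

If T ~ Lognormal(μ,σ) then ln T ~ Normal(μ,σ), so the p-quantile of ln T is μ + z_p·σ.
ln(345) = 5.844 and ln(643) = 6.466; z_{0.35} = -0.3853, z_{0.66} = 0.4125.
σ = (6.466 − 5.844)/(0.4125 − (-0.3853)) = 0.780.
μ = 5.844 − (-0.3853)·0.780 = 6.144.
E[T] = exp(μ + σ²/2) = exp(6.144 + 0.3045) = 632 hours.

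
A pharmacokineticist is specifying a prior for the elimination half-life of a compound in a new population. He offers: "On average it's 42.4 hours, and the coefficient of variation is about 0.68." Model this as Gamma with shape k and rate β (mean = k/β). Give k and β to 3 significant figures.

For Gamma(k, rate β): mean = k/β, variance = k/β², so CV = 1/√k.
CV = 0.68, hence k = 1/CV² = 2.16.
Then β = k/mean = 2.16/42.4 = 0.051.

k ≈ 2.16, β ≈ 0.051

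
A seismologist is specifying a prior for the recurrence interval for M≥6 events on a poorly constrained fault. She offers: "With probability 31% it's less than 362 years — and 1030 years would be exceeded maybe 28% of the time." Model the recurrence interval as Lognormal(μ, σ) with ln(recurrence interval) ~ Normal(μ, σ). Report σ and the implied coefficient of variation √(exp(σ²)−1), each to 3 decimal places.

σ ≈ 0.969, CV ≈ 1.249

If T ~ Lognormal(μ,σ) then ln T ~ Normal(μ,σ), so the p-quantile of ln T is μ + z_p·σ.
ln(362) = 5.892 and ln(1030) = 6.937; z_{0.31} = -0.4959, z_{0.72} = 0.5828.
σ = (6.937 − 5.892)/(0.5828 − (-0.4959)) = 0.969.
μ = 5.892 − (-0.4959)·0.969 = 6.372.
CV = √(exp(σ²)−1) = √(exp(0.9397)−1) = 1.249.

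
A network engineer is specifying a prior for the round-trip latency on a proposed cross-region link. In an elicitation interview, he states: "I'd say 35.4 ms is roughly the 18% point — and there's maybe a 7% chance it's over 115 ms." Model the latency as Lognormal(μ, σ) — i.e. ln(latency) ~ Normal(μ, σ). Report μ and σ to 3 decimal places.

If T ~ Lognormal(μ,σ) then ln T ~ Normal(μ,σ), so the p-quantile of ln T is μ + z_p·σ.
ln(35.4) = 3.567 and ln(115) = 4.745; z_{0.18} = -0.9154, z_{0.93} = 1.476.
σ = (4.745 − 3.567)/(1.476 − (-0.9154)) = 0.493.
μ = 3.567 − (-0.9154)·0.493 = 4.018.

μ ≈ 4.018, σ ≈ 0.493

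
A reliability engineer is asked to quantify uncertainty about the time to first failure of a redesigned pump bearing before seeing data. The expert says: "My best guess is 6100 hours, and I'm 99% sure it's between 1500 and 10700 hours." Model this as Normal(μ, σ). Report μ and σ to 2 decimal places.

μ = 6100.00, σ = 1785.83

A symmetric 99% interval runs μ ± z·σ with z = 2.576.
Half-width = 4600, so σ = 4600/2.576 = 1785.83.
μ is the stated best guess, 6100.00.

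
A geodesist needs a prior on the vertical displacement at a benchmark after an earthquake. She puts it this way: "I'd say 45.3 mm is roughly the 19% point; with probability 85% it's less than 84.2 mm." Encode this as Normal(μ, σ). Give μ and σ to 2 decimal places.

The p-quantile of Normal(μ,σ) is μ + z_p·σ, with z_{0.19} = -0.8779 and z_{0.85} = 1.036.
Eliminate σ: μ = (z₂·x₁ − z₁·x₂)/(z₂ − z₁) = (1.036·45.3 − (-0.8779)·84.2)/1.914 = 63.14.
Then σ = (x₂ − x₁)/(z₂ − z₁) = (84.2 − 45.3)/1.914 = 20.32.

μ = 63.14, σ = 20.32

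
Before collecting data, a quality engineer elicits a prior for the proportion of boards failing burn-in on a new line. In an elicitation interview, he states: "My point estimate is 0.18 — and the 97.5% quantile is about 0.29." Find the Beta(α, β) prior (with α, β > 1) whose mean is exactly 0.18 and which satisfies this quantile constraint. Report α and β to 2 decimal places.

α ≈ 10.03, β ≈ 45.70

With mean 0.18 fixed, write α = 0.18s, β = 0.82s where s = α+β.
Need P(θ < 0.29) = 0.975 under Beta(0.18s, 0.82s). Normal approximation: (q−m)/√(m(1−m)/s) ≈ z_{0.975} = 1.96, so s ≈ 0.18·0.82·(1.96)²/(0.29−0.18)² = 46.9.
At s = 46.9: P(θ<0.29) ≈ 0.965. Adjusting to match 0.975 gives s ≈ 55.74.
So α = 0.18·55.74 ≈ 10.03, β = 0.82·55.74 ≈ 45.70.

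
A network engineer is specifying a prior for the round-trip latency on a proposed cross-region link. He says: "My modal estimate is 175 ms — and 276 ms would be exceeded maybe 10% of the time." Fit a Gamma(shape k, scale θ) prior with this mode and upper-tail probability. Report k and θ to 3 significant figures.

k ≈ 10, θ ≈ 19.4

Gamma(k,θ) with k>1 has mode (k−1)θ, so θ = 175/(k−1).
Need P(X < 276) = 0.9 with θ tied to k this way. Start at k = 2, θ = 175: P(X<276) ≈ 0.468.
Too low — raise k to concentrate. Iterating converges to k ≈ 10.
Then θ = 175/(10−1) ≈ 19.4.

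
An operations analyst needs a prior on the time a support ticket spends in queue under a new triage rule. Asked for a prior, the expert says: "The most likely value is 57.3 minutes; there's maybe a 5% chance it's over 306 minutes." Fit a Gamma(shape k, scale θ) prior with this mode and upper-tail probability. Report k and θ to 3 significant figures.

Gamma(k,θ) with k>1 has mode (k−1)θ, so θ = 57.3/(k−1).
Need P(X < 306) = 0.95 with θ tied to k this way. Start at k = 2, θ = 57.3: P(X<306) ≈ 0.970.
Too high — lower k to spread out. Iterating converges to k ≈ 1.84.
Then θ = 57.3/(1.84−1) ≈ 68.3.

k ≈ 1.84, θ ≈ 68.3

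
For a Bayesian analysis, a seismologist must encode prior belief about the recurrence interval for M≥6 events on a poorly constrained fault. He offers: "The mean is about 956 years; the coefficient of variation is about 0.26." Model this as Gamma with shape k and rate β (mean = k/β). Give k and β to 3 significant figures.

For Gamma(k, rate β): mean = k/β, variance = k/β², so CV = 1/√k.
CV = 0.26, hence k = 1/CV² = 14.8.
Then β = k/mean = 14.8/956 = 0.0155.

k ≈ 14.8, β ≈ 0.0155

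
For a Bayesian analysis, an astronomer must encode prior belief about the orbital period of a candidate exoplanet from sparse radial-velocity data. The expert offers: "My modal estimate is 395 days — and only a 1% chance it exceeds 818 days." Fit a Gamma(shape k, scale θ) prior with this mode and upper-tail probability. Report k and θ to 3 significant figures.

Gamma(k,θ) with k>1 has mode (k−1)θ, so θ = 395/(k−1).
Need P(X < 818) = 0.99 with θ tied to k this way. Start at k = 2, θ = 395: P(X<818) ≈ 0.613.
Too low — raise k to concentrate. Iterating converges to k ≈ 10.2.
Then θ = 395/(10.2−1) ≈ 42.9.

k ≈ 10.2, θ ≈ 42.9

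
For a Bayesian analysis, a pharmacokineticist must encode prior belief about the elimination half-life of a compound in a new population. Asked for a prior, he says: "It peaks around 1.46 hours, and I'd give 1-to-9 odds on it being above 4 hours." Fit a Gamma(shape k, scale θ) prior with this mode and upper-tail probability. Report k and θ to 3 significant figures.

Gamma(k,θ) with k>1 has mode (k−1)θ, so θ = 1.46/(k−1).
Need P(X < 4) = 0.9 with θ tied to k this way. Start at k = 2, θ = 1.46: P(X<4) ≈ 0.758.
Too low — raise k to concentrate. Iterating converges to k ≈ 2.88.
Then θ = 1.46/(2.88−1) ≈ 0.775.

k ≈ 2.88, θ ≈ 0.775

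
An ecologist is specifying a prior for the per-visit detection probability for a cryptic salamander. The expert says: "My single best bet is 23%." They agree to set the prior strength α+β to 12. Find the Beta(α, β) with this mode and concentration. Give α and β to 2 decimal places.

For α,β > 1 the Beta mode is (α−1)/(α+β−2). With α+β = 12, the mode is (α−1)/10.
Set (α−1)/10 = 0.23 → α = 1 + 0.23·10 = 3.30.
β = 12 − α = 8.70.

α = 3.30, β = 8.70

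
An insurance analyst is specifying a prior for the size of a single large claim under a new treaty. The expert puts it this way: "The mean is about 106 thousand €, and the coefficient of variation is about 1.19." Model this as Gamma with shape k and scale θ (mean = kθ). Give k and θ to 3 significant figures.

k ≈ 0.706, θ ≈ 150

For Gamma(k, scale θ): mean = kθ, variance = kθ², so CV = 1/√k.
CV = 1.19, hence k = 1/CV² = 0.706.
Then θ = mean/k = 106/0.706 = 150.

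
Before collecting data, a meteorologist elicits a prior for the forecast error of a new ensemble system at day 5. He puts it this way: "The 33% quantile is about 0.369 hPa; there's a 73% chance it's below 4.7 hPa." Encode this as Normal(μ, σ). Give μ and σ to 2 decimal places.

For Normal(μ,σ), the p-quantile is μ + z_p·σ. Here z_{0.33} = -0.4399, z_{0.73} = 0.6128.
So 0.369 = μ − 0.4399σ and 4.7 = μ + 0.6128σ.
Subtracting: σ = (4.7 − 0.369)/(0.6128 − (-0.4399)) = 4.11.
Then μ = 0.369 − (-0.4399)·4.11 = 2.18.

μ = 2.18, σ = 4.11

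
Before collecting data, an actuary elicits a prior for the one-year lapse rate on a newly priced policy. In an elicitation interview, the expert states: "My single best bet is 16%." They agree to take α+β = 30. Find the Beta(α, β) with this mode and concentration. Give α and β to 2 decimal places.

For α,β > 1 the Beta mode is (α−1)/(α+β−2). With α+β = 30, the mode is (α−1)/28.
Set (α−1)/28 = 0.16 → α = 1 + 0.16·28 = 5.48.
β = 30 − α = 24.52.

α = 5.48, β = 24.52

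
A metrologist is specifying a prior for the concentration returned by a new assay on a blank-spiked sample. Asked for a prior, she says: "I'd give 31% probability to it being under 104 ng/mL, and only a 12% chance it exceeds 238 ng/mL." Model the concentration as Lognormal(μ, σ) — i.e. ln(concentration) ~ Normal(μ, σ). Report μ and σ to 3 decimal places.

μ ≈ 4.890, σ ≈ 0.495

If T ~ Lognormal(μ,σ) then ln T ~ Normal(μ,σ), so the p-quantile of ln T is μ + z_p·σ.
ln(104) = 4.644 and ln(238) = 5.472; z_{0.31} = -0.4959, z_{0.88} = 1.175.
σ = (5.472 − 4.644)/(1.175 − (-0.4959)) = 0.495.
μ = 4.644 − (-0.4959)·0.495 = 4.890.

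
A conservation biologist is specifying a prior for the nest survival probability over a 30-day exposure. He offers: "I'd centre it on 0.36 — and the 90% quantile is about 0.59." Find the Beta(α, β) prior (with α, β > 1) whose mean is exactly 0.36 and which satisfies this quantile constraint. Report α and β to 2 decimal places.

α ≈ 2.63, β ≈ 4.68

With mean 0.36 fixed, write α = 0.36s, β = 0.64s where s = α+β.
Need P(θ < 0.59) = 0.9 under Beta(0.36s, 0.64s). Normal approximation: (q−m)/√(m(1−m)/s) ≈ z_{0.9} = 1.28, so s ≈ 0.36·0.64·(1.28)²/(0.59−0.36)² = 7.2.
At s = 7.2: P(θ<0.59) ≈ 0.898. Adjusting to match 0.9 gives s ≈ 7.31.
So α = 0.36·7.31 ≈ 2.63, β = 0.64·7.31 ≈ 4.68.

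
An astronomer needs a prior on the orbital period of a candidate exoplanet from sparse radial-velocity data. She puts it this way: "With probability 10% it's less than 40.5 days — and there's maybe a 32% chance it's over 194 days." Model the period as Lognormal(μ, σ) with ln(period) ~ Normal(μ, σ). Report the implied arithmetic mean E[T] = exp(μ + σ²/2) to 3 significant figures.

If T ~ Lognormal(μ,σ) then ln T ~ Normal(μ,σ), so the p-quantile of ln T is μ + z_p·σ.
ln(40.5) = 3.701 and ln(194) = 5.268; z_{0.1} = -1.282, z_{0.68} = 0.4677.
σ = (5.268 − 3.701)/(0.4677 − (-1.282)) = 0.896.
μ = 3.701 − (-1.282)·0.896 = 4.849.
E[T] = exp(μ + σ²/2) = exp(4.849 + 0.4010) = 191 days.

E[T] ≈ 191 days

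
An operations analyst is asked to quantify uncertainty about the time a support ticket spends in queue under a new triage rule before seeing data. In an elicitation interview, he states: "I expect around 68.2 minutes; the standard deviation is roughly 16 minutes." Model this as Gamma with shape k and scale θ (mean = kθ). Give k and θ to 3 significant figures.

For Gamma(k, scale θ): mean = kθ, variance = kθ², so CV = 1/√k.
CV = SD/mean = 16/68.2 = 0.2346, hence k = 1/CV² = 18.2.
Then θ = mean/k = 68.2/18.2 = 3.75.

k ≈ 18.2, θ ≈ 3.75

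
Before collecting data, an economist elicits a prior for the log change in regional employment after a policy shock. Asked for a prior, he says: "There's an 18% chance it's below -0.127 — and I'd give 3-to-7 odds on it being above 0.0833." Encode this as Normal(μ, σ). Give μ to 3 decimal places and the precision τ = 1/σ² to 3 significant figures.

μ = 0.007, τ = 46.9

The p-quantile of Normal(μ,σ) is μ + z_p·σ, with z_{0.18} = -0.9154 and z_{0.7} = 0.5244.
Eliminate σ: μ = (z₂·x₁ − z₁·x₂)/(z₂ − z₁) = (0.5244·-0.127 − (-0.9154)·0.0833)/1.44 = 0.007.
Then σ = (x₂ − x₁)/(z₂ − z₁) = (0.0833 − -0.127)/1.44 = 0.146.
Precision τ = 1/σ² = 1/0.1461² = 46.9.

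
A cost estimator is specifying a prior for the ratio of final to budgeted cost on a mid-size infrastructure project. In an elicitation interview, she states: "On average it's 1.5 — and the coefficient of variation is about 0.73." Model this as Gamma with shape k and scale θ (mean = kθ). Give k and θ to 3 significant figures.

For Gamma(k, scale θ): mean = kθ, variance = kθ², so CV = 1/√k.
CV = 0.73, hence k = 1/CV² = 1.88.
Then θ = mean/k = 1.5/1.88 = 0.799.

k ≈ 1.88, θ ≈ 0.799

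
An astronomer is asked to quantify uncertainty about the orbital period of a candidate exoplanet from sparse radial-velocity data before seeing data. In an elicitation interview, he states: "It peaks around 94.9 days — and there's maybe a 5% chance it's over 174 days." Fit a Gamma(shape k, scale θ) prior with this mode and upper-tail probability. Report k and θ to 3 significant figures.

k ≈ 8.58, θ ≈ 12.5

Gamma(k,θ) with k>1 has mode (k−1)θ, so θ = 94.9/(k−1).
Need P(X < 174) = 0.95 with θ tied to k this way. Start at k = 2, θ = 94.9: P(X<174) ≈ 0.547.
Too low — raise k to concentrate. Iterating converges to k ≈ 8.58.
Then θ = 94.9/(8.58−1) ≈ 12.5.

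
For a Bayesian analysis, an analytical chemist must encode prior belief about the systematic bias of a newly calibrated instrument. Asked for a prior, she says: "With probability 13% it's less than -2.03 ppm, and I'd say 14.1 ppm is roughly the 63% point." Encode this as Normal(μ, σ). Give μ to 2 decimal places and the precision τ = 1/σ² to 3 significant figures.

For Normal(μ,σ), the p-quantile is μ + z_p·σ. Here z_{0.13} = -1.126, z_{0.63} = 0.3319.
So -2.03 = μ − 1.126σ and 14.1 = μ + 0.3319σ.
Subtracting: σ = (14.1 − -2.03)/(0.3319 − (-1.126)) = 11.06.
Then μ = -2.03 − (-1.126)·11.06 = 10.43.
Precision τ = 1/σ² = 1/11.06² = 0.00817.

μ = 10.43, τ = 0.00817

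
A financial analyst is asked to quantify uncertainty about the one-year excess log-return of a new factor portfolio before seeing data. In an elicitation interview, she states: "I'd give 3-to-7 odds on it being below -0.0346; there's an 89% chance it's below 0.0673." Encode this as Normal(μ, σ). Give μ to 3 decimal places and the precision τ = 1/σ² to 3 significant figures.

For Normal(μ,σ), the p-quantile is μ + z_p·σ. Here z_{0.3} = -0.5244, z_{0.89} = 1.227.
So -0.0346 = μ − 0.5244σ and 0.0673 = μ + 1.227σ.
Subtracting: σ = (0.0673 − -0.0346)/(1.227 − (-0.5244)) = 0.058.
Then μ = -0.0346 − (-0.5244)·0.058 = -0.004.
Precision τ = 1/σ² = 1/0.0582² = 295.

μ = -0.004, τ = 295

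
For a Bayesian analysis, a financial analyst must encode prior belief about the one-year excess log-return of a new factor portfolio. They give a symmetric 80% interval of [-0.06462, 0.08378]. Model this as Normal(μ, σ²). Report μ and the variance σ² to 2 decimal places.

A symmetric 80% interval runs μ ± z·σ with z = 1.282.
Half-width = 0.0742, so σ = 0.0742/1.282 = 0.058 and σ² = 0.00.
μ is the interval midpoint, 0.01.

μ = 0.01, σ² = 0.00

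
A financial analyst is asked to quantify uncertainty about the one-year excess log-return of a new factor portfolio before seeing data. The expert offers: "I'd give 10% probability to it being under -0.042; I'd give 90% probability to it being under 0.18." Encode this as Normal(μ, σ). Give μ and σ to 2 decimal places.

The p-quantile of Normal(μ,σ) is μ + z_p·σ, with z_{0.1} = -1.282 and z_{0.9} = 1.282.
Eliminate σ: μ = (z₂·x₁ − z₁·x₂)/(z₂ − z₁) = (1.282·-0.042 − (-1.282)·0.18)/2.563 = 0.07.
Then σ = (x₂ − x₁)/(z₂ − z₁) = (0.18 − -0.042)/2.563 = 0.09.

μ = 0.07, σ = 0.09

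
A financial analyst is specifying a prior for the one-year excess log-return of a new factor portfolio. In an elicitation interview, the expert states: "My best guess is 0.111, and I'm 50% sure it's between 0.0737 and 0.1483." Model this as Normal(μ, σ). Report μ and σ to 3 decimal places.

A symmetric 50% interval runs μ ± z·σ with z = 0.6745.
Half-width = 0.0373, so σ = 0.0373/0.6745 = 0.055.
μ is the stated best guess, 0.111.

μ = 0.111, σ = 0.055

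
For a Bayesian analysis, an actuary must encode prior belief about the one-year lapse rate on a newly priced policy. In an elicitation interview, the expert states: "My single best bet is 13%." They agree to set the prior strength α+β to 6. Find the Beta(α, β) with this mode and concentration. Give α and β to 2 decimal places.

α = 1.52, β = 4.48

For α,β > 1 the Beta mode is (α−1)/(α+β−2). With α+β = 6, the mode is (α−1)/4.
Set (α−1)/4 = 0.13 → α = 1 + 0.13·4 = 1.52.
β = 6 − α = 4.48.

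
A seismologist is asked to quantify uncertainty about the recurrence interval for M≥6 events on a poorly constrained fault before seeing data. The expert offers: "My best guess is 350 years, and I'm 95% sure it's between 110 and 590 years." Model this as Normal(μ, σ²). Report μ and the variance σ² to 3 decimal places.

A symmetric 95% interval runs μ ± z·σ with z = 1.96.
Half-width = 240, so σ = 240/1.96 = 122.4512 and σ² = 14994.304.
μ is the stated best guess, 350.000.

μ = 350.000, σ² = 14994.304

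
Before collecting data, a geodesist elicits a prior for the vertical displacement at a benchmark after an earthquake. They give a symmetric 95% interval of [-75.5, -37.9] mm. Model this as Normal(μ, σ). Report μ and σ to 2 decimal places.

μ = -56.70, σ = 9.59

A symmetric 95% interval runs μ ± z·σ with z = 1.96.
Half-width = 18.8, so σ = 18.8/1.96 = 9.59.
μ is the interval midpoint, -56.70.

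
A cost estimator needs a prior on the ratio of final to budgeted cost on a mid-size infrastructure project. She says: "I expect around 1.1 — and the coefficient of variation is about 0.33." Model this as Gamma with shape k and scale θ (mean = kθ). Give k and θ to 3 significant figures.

k ≈ 9.18, θ ≈ 0.12

For Gamma(k, scale θ): mean = kθ, variance = kθ², so CV = 1/√k.
CV = 0.33, hence k = 1/CV² = 9.18.
Then θ = mean/k = 1.1/9.18 = 0.12.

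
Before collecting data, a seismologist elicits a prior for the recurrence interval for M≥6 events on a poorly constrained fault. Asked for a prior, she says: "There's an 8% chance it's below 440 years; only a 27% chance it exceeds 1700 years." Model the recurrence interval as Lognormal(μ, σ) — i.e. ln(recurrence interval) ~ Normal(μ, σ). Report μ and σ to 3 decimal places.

If T ~ Lognormal(μ,σ) then ln T ~ Normal(μ,σ), so the p-quantile of ln T is μ + z_p·σ.
ln(440) = 6.087 and ln(1700) = 7.438; z_{0.08} = -1.405, z_{0.73} = 0.6128.
σ = (7.438 − 6.087)/(0.6128 − (-1.405)) = 0.670.
μ = 6.087 − (-1.405)·0.670 = 7.028.

μ ≈ 7.028, σ ≈ 0.670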